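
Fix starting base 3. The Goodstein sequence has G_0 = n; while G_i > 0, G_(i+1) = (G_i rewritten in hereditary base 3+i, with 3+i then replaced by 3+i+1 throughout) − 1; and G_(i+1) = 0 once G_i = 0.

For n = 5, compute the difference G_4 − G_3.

[0] 5 ≡ 3 + 2 (base 3). Lift 4: 6. −1: 5.
[1] 5 ≡ 4 + 1 (base 4). Lift 5: 6. −1: 5.
[2] 5 ≡ 5 (base 5). Lift 6: 6. −1: 5.
[3] 5 ≡ 5 (base 6). Lift 7: 5. −1: 4.

-1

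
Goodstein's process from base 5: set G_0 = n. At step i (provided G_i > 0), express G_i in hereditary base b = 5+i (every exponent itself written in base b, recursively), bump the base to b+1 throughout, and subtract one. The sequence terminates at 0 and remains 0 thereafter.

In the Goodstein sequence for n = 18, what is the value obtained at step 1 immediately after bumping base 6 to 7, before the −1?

[0] 18 ≡ 3·5 + 3 (base 5). Lift 6: 21. −1: 20.
[1] 20 ≡ 3·6 + 2 (base 6). Lift 7: 23. −1: 22.

23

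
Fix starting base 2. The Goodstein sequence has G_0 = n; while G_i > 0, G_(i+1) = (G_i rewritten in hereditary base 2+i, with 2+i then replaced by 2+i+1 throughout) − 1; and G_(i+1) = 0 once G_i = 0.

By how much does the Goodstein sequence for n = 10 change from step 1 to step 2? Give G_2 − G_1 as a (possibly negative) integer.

942

base 2: 10 = 2^(2 + 1) + 2; at 3: 3^(3 + 1) + 3 = 84; next = 83
base 3: 83 = 3^(3 + 1) + 2; at 4: 4^(4 + 1) + 2 = 1026; next = 1025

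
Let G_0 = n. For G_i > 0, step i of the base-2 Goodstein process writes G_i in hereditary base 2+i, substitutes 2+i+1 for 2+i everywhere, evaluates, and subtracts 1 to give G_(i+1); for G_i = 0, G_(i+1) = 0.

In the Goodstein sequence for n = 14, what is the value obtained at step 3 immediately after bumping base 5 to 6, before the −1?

326592

14 —HB2→ 2^(2 + 1) + 2^2 + 2 —bump→ 3^(3 + 1) + 3^3 + 3 = 111 —(−1)→ 110
110 —HB3→ 3^(3 + 1) + 3^3 + 2 —bump→ 4^(4 + 1) + 4^4 + 2 = 1282 —(−1)→ 1281
1281 —HB4→ 4^(4 + 1) + 4^4 + 1 —bump→ 5^(5 + 1) + 5^5 + 1 = 18751 —(−1)→ 18750
18750 —HB5→ 5^(5 + 1) + 5^5 —bump→ 6^(6 + 1) + 6^6 = 326592 —(−1)→ 326591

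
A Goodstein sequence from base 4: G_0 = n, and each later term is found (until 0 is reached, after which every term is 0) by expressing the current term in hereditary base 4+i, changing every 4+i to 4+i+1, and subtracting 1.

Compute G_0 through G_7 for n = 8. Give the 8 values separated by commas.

8, 9, 9, 9, 9, 9, 9, 8

(0) 8|_4 = 2·4 ↦ 2·5|_5 = 10 ⇒ 9
(1) 9|_5 = 5 + 4 ↦ 6 + 4|_6 = 10 ⇒ 9
(2) 9|_6 = 6 + 3 ↦ 7 + 3|_7 = 10 ⇒ 9
(3) 9|_7 = 7 + 2 ↦ 8 + 2|_8 = 10 ⇒ 9
(4) 9|_8 = 8 + 1 ↦ 9 + 1|_9 = 10 ⇒ 9
(5) 9|_9 = 9 ↦ 10|_10 = 10 ⇒ 9
(6) 9|_10 = 9 ↦ 9|_11 = 9 ⇒ 8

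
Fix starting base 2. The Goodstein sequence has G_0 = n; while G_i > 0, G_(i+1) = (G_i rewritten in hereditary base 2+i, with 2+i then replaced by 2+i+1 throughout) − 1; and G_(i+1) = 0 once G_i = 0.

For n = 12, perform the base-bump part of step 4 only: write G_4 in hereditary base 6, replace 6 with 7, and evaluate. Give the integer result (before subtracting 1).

5764911

i=0: 12 = 2^(2 + 1) + 2^2 (b=2); 2→3: 3^(3 + 1) + 3^3 = 108; 108−1 = 107
i=1: 107 = 3^(3 + 1) + 2·3^2 + 2·3 + 2 (b=3); 3→4: 4^(4 + 1) + 2·4^2 + 2·4 + 2 = 1066; 1066−1 = 1065
i=2: 1065 = 4^(4 + 1) + 2·4^2 + 2·4 + 1 (b=4); 4→5: 5^(5 + 1) + 2·5^2 + 2·5 + 1 = 15686; 15686−1 = 15685
i=3: 15685 = 5^(5 + 1) + 2·5^2 + 2·5 (b=5); 5→6: 6^(6 + 1) + 2·6^2 + 2·6 = 280020; 280020−1 = 280019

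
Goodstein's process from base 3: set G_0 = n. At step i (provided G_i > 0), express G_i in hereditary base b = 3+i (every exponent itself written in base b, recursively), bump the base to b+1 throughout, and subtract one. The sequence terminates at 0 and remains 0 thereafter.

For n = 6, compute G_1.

i=0: 6 = 2·3 (b=3); 3→4: 2·4 = 8; 8−1 = 7
i=1: 7 = 4 + 3 (b=4); 4→5: 5 + 3 = 8; 8−1 = 7

7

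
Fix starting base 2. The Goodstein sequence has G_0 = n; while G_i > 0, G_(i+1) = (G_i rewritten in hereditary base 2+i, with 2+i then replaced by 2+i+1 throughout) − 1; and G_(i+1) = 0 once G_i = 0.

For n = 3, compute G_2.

3

[0] 3 ≡ 2 + 1 (base 2). Lift 3: 4. −1: 3.
[1] 3 ≡ 3 (base 3). Lift 4: 4. −1: 3.
[2] 3 ≡ 3 (base 4). Lift 5: 3. −1: 2.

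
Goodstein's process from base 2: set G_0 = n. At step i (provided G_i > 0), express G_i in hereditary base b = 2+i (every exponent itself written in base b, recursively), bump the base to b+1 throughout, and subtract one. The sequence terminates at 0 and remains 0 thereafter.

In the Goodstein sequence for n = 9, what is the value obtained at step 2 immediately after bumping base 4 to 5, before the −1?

9843

9 —HB2→ 2^(2 + 1) + 1 —bump→ 3^(3 + 1) + 1 = 82 —(−1)→ 81
81 —HB3→ 3^(3 + 1) —bump→ 4^(4 + 1) = 1024 —(−1)→ 1023
1023 —HB4→ 3·4^4 + 3·4^3 + 3·4^2 + 3·4 + 3 —bump→ 3·5^5 + 3·5^3 + 3·5^2 + 3·5 + 3 = 9843 —(−1)→ 9842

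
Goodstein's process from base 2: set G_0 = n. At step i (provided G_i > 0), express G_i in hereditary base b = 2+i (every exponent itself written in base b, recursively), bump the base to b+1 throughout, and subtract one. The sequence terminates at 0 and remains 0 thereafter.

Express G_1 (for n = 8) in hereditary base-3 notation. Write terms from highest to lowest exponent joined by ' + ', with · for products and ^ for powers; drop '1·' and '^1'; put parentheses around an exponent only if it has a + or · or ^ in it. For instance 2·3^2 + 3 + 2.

G_0=8  [base 2] 2^(2 + 1)  →[2↦3]→  3^(3 + 1) = 81  −1 ⇒ G_1=80
G_1=80  [base 3] 2·3^3 + 2·3^2 + 2·3 + 2  →[3↦4]→  2·4^4 + 2·4^2 + 2·4 + 2 = 554  −1 ⇒ G_2=553

2·3^3 + 2·3^2 + 2·3 + 2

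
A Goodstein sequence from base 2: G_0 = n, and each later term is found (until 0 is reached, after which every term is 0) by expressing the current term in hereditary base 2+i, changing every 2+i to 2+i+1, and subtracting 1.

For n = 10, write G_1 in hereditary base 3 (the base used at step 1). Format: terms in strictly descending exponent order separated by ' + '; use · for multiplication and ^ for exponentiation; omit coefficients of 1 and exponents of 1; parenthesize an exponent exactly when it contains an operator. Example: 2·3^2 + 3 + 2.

3^(3 + 1) + 2

i=0: 10 = 2^(2 + 1) + 2 (b=2); 2→3: 3^(3 + 1) + 3 = 84; 84−1 = 83
i=1: 83 = 3^(3 + 1) + 2 (b=3); 3→4: 4^(4 + 1) + 2 = 1026; 1026−1 = 1025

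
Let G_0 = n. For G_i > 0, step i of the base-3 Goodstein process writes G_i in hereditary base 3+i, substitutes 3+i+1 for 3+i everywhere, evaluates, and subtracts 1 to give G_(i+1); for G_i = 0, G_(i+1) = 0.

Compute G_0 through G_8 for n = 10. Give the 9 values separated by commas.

[0] 10 ≡ 3^2 + 1 (base 3). Lift 4: 17. −1: 16.
[1] 16 ≡ 4^2 (base 4). Lift 5: 25. −1: 24.
[2] 24 ≡ 4·5 + 4 (base 5). Lift 6: 28. −1: 27.
[3] 27 ≡ 4·6 + 3 (base 6). Lift 7: 31. −1: 30.
[4] 30 ≡ 4·7 + 2 (base 7). Lift 8: 34. −1: 33.
[5] 33 ≡ 4·8 + 1 (base 8). Lift 9: 37. −1: 36.
[6] 36 ≡ 4·9 (base 9). Lift 10: 40. −1: 39.
[7] 39 ≡ 3·10 + 9 (base 10). Lift 11: 42. −1: 41.

10, 16, 24, 27, 30, 33, 36, 39, 41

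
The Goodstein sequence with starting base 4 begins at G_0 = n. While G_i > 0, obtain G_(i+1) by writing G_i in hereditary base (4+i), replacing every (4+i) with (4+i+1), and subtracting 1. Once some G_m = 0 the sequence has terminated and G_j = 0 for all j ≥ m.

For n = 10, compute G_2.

12

(0) 10|_4 = 2·4 + 2 ↦ 2·5 + 2|_5 = 12 ⇒ 11
(1) 11|_5 = 2·5 + 1 ↦ 2·6 + 1|_6 = 13 ⇒ 12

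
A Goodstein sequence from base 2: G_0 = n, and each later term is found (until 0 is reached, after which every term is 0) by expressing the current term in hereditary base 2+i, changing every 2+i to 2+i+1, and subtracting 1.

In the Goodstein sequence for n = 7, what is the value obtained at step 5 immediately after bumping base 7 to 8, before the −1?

16777216

i=0: 7 = 2^2 + 2 + 1 (b=2); 2→3: 3^3 + 3 + 1 = 31; 31−1 = 30
i=1: 30 = 3^3 + 3 (b=3); 3→4: 4^4 + 4 = 260; 260−1 = 259
i=2: 259 = 4^4 + 3 (b=4); 4→5: 5^5 + 3 = 3128; 3128−1 = 3127
i=3: 3127 = 5^5 + 2 (b=5); 5→6: 6^6 + 2 = 46658; 46658−1 = 46657
i=4: 46657 = 6^6 + 1 (b=6); 6→7: 7^7 + 1 = 823544; 823544−1 = 823543
i=5: 823543 = 7^7 (b=7); 7→8: 8^8 = 16777216; 16777216−1 = 16777215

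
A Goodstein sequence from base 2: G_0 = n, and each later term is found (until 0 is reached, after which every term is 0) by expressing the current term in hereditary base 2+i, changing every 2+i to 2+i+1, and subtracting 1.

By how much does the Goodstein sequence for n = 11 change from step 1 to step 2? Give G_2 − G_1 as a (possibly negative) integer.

943

i=0: 11 = 2^(2 + 1) + 2 + 1 (b=2); 2→3: 3^(3 + 1) + 3 + 1 = 85; 85−1 = 84
i=1: 84 = 3^(3 + 1) + 3 (b=3); 3→4: 4^(4 + 1) + 4 = 1028; 1028−1 = 1027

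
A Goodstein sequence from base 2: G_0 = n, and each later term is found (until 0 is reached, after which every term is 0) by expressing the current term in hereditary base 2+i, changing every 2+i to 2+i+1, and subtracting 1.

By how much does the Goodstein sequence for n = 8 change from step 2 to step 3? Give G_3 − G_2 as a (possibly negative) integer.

G_0 = 8. HB_2(8) = 2^(2 + 1). Bump = 81. G_1 = 80.
G_1 = 80. HB_3(80) = 2·3^3 + 2·3^2 + 2·3 + 2. Bump = 554. G_2 = 553.
G_2 = 553. HB_4(553) = 2·4^4 + 2·4^2 + 2·4 + 1. Bump = 6311. G_3 = 6310.

5757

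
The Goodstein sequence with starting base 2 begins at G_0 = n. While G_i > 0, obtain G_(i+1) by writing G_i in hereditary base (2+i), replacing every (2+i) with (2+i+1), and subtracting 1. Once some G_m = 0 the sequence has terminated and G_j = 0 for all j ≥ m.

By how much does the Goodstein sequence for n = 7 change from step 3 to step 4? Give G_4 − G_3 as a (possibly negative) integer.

G_0 = 7. HB_2(7) = 2^2 + 2 + 1. Bump = 31. G_1 = 30.
G_1 = 30. HB_3(30) = 3^3 + 3. Bump = 260. G_2 = 259.
G_2 = 259. HB_4(259) = 4^4 + 3. Bump = 3128. G_3 = 3127.
G_3 = 3127. HB_5(3127) = 5^5 + 2. Bump = 46658. G_4 = 46657.

43530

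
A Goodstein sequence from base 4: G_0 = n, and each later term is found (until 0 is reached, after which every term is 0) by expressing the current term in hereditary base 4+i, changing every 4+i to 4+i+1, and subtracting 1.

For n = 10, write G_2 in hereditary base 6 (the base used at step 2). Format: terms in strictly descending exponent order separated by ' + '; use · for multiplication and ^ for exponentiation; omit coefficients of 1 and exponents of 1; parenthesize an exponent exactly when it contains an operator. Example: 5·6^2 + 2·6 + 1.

2·6

base 4: 10 = 2·4 + 2; at 5: 2·5 + 2 = 12; next = 11
base 5: 11 = 2·5 + 1; at 6: 2·6 + 1 = 13; next = 12
base 6: 12 = 2·6; at 7: 2·7 = 14; next = 13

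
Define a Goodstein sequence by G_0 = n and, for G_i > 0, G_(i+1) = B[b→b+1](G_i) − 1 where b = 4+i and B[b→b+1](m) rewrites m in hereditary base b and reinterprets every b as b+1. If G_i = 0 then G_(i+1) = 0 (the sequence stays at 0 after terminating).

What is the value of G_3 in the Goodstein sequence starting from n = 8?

G_0=8  [base 4] 2·4  →[4↦5]→  2·5 = 10  −1 ⇒ G_1=9
G_1=9  [base 5] 5 + 4  →[5↦6]→  6 + 4 = 10  −1 ⇒ G_2=9
G_2=9  [base 6] 6 + 3  →[6↦7]→  7 + 3 = 10  −1 ⇒ G_3=9

9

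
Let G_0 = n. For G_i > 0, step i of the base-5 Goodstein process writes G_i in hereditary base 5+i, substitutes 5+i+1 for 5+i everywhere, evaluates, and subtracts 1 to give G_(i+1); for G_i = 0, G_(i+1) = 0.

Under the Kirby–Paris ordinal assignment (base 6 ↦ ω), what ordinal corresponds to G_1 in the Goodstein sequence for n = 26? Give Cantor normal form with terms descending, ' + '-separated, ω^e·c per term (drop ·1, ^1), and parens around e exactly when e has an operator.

ω^2

base 5: 26 = 5^2 + 1; at 6: 6^2 + 1 = 37; next = 36
base 6: 36 = 6^2; at 7: 7^2 = 49; next = 48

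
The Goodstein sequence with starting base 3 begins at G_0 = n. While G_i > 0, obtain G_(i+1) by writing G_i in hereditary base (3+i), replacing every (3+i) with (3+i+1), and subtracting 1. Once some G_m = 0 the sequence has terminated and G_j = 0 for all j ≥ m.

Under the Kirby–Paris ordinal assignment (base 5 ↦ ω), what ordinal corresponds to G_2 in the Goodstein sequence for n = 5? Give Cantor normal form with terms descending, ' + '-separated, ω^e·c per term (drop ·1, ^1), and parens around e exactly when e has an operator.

ω

base 3: 5 = 3 + 2; at 4: 4 + 2 = 6; next = 5
base 4: 5 = 4 + 1; at 5: 5 + 1 = 6; next = 5
base 5: 5 = 5; at 6: 6 = 6; next = 5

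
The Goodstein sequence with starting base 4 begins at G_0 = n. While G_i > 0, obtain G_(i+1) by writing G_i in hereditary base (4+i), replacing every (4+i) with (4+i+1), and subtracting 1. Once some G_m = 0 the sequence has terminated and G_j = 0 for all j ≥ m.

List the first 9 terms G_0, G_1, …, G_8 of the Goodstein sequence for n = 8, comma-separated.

G_0 = 8. HB_4(8) = 2·4. Bump = 10. G_1 = 9.
G_1 = 9. HB_5(9) = 5 + 4. Bump = 10. G_2 = 9.
G_2 = 9. HB_6(9) = 6 + 3. Bump = 10. G_3 = 9.
G_3 = 9. HB_7(9) = 7 + 2. Bump = 10. G_4 = 9.
G_4 = 9. HB_8(9) = 8 + 1. Bump = 10. G_5 = 9.
G_5 = 9. HB_9(9) = 9. Bump = 10. G_6 = 9.
G_6 = 9. HB_10(9) = 9. Bump = 9. G_7 = 8.
G_7 = 8. HB_11(8) = 8. Bump = 8. G_8 = 7.

8, 9, 9, 9, 9, 9, 9, 8, 7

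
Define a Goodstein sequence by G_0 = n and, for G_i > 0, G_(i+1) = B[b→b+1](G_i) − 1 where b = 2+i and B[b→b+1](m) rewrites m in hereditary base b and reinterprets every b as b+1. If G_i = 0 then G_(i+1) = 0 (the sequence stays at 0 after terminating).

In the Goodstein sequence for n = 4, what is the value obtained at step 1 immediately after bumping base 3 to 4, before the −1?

base 2: 4 = 2^2; at 3: 3^3 = 27; next = 26
base 3: 26 = 2·3^2 + 2·3 + 2; at 4: 2·4^2 + 2·4 + 2 = 42; next = 41

42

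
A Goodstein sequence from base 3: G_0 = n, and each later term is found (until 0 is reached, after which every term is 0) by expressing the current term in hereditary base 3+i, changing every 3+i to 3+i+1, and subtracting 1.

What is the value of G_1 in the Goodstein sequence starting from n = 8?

9

base 3: 8 = 2·3 + 2; at 4: 2·4 + 2 = 10; next = 9
base 4: 9 = 2·4 + 1; at 5: 2·5 + 1 = 11; next = 10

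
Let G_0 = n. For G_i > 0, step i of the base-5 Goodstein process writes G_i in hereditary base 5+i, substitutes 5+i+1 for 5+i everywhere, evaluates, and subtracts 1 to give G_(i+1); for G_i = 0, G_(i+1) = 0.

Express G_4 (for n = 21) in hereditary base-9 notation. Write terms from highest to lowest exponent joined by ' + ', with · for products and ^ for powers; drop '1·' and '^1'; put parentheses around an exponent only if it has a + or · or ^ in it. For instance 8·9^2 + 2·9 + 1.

3·9 + 4

i=0: 21 = 4·5 + 1 (b=5); 5→6: 4·6 + 1 = 25; 25−1 = 24
i=1: 24 = 4·6 (b=6); 6→7: 4·7 = 28; 28−1 = 27
i=2: 27 = 3·7 + 6 (b=7); 7→8: 3·8 + 6 = 30; 30−1 = 29
i=3: 29 = 3·8 + 5 (b=8); 8→9: 3·9 + 5 = 32; 32−1 = 31
i=4: 31 = 3·9 + 4 (b=9); 9→10: 3·10 + 4 = 34; 34−1 = 33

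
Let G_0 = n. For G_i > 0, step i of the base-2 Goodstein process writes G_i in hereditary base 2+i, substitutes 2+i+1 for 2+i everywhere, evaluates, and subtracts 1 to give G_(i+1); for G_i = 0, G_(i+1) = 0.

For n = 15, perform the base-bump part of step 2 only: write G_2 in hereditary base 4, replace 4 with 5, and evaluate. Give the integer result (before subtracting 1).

18753

step 0: 15 = 2^(2 + 1) + 2^2 + 2 + 1; sub 3 for 2: 3^(3 + 1) + 3^3 + 3 + 1; = 112; G_1 = 112−1 = 111
step 1: 111 = 3^(3 + 1) + 3^3 + 3; sub 4 for 3: 4^(4 + 1) + 4^4 + 4; = 1284; G_2 = 1284−1 = 1283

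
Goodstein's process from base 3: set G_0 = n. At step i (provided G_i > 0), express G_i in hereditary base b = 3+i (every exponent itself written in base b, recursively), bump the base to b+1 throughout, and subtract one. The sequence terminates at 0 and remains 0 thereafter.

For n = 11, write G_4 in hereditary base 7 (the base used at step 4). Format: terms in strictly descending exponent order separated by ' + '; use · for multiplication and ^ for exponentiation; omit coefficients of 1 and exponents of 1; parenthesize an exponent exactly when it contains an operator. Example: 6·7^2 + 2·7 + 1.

5·7 + 4

G_0=11  [base 3] 3^2 + 2  →[3↦4]→  4^2 + 2 = 18  −1 ⇒ G_1=17
G_1=17  [base 4] 4^2 + 1  →[4↦5]→  5^2 + 1 = 26  −1 ⇒ G_2=25
G_2=25  [base 5] 5^2  →[5↦6]→  6^2 = 36  −1 ⇒ G_3=35
G_3=35  [base 6] 5·6 + 5  →[6↦7]→  5·7 + 5 = 40  −1 ⇒ G_4=39
G_4=39  [base 7] 5·7 + 4  →[7↦8]→  5·8 + 4 = 44  −1 ⇒ G_5=43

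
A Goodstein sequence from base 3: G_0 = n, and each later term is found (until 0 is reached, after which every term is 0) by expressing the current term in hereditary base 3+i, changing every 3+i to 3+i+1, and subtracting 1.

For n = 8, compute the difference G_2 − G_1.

(0) 8|_3 = 2·3 + 2 ↦ 2·4 + 2|_4 = 10 ⇒ 9
(1) 9|_4 = 2·4 + 1 ↦ 2·5 + 1|_5 = 11 ⇒ 10

1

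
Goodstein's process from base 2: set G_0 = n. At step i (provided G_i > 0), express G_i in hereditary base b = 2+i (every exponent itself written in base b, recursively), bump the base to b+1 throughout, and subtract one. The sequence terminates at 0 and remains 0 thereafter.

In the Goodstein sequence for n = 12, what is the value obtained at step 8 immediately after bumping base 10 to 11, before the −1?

3138428376975

step 0: 12 = 2^(2 + 1) + 2^2; sub 3 for 2: 3^(3 + 1) + 3^3; = 108; G_1 = 108−1 = 107
step 1: 107 = 3^(3 + 1) + 2·3^2 + 2·3 + 2; sub 4 for 3: 4^(4 + 1) + 2·4^2 + 2·4 + 2; = 1066; G_2 = 1066−1 = 1065
step 2: 1065 = 4^(4 + 1) + 2·4^2 + 2·4 + 1; sub 5 for 4: 5^(5 + 1) + 2·5^2 + 2·5 + 1; = 15686; G_3 = 15686−1 = 15685
step 3: 15685 = 5^(5 + 1) + 2·5^2 + 2·5; sub 6 for 5: 6^(6 + 1) + 2·6^2 + 2·6; = 280020; G_4 = 280020−1 = 280019
step 4: 280019 = 6^(6 + 1) + 2·6^2 + 6 + 5; sub 7 for 6: 7^(7 + 1) + 2·7^2 + 7 + 5; = 5764911; G_5 = 5764911−1 = 5764910
step 5: 5764910 = 7^(7 + 1) + 2·7^2 + 7 + 4; sub 8 for 7: 8^(8 + 1) + 2·8^2 + 8 + 4; = 134217868; G_6 = 134217868−1 = 134217867
step 6: 134217867 = 8^(8 + 1) + 2·8^2 + 8 + 3; sub 9 for 8: 9^(9 + 1) + 2·9^2 + 9 + 3; = 3486784575; G_7 = 3486784575−1 = 3486784574
step 7: 3486784574 = 9^(9 + 1) + 2·9^2 + 9 + 2; sub 10 for 9: 10^(10 + 1) + 2·10^2 + 10 + 2; = 100000000212; G_8 = 100000000212−1 = 100000000211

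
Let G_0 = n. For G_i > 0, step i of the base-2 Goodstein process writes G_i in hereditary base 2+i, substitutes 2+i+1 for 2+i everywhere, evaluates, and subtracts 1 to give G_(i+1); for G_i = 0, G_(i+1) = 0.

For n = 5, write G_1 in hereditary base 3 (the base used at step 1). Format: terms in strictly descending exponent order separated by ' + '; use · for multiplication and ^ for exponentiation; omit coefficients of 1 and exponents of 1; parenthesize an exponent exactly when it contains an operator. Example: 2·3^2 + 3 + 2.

G_0=5  [base 2] 2^2 + 1  →[2↦3]→  3^3 + 1 = 28  −1 ⇒ G_1=27
G_1=27  [base 3] 3^3  →[3↦4]→  4^4 = 256  −1 ⇒ G_2=255

3^3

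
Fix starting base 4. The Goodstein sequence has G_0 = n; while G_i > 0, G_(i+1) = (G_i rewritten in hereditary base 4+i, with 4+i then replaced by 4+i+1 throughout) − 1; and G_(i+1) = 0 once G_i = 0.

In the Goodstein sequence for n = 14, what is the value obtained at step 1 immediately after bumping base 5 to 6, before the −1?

19

[0] 14 ≡ 3·4 + 2 (base 4). Lift 5: 17. −1: 16.
[1] 16 ≡ 3·5 + 1 (base 5). Lift 6: 19. −1: 18.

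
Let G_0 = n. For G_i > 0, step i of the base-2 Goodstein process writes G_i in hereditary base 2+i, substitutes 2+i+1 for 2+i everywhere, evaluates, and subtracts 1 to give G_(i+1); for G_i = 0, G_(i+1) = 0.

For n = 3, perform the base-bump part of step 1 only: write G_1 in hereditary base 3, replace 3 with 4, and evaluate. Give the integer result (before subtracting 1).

4

3 —HB2→ 2 + 1 —bump→ 3 + 1 = 4 —(−1)→ 3
3 —HB3→ 3 —bump→ 4 = 4 —(−1)→ 3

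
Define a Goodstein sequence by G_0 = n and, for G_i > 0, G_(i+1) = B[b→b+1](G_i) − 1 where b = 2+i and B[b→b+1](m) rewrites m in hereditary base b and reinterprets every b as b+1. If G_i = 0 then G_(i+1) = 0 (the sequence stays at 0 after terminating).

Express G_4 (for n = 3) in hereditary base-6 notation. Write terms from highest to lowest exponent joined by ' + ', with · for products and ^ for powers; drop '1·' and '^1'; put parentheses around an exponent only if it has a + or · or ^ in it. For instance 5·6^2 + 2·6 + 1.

1

[0] 3 ≡ 2 + 1 (base 2). Lift 3: 4. −1: 3.
[1] 3 ≡ 3 (base 3). Lift 4: 4. −1: 3.
[2] 3 ≡ 3 (base 4). Lift 5: 3. −1: 2.
[3] 2 ≡ 2 (base 5). Lift 6: 2. −1: 1.
[4] 1 ≡ 1 (base 6). Lift 7: 1. −1: 0.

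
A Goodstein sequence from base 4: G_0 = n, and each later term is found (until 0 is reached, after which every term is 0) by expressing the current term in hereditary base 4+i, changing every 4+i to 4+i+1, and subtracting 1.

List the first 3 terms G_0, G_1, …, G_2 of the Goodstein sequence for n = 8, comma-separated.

8 —HB4→ 2·4 —bump→ 2·5 = 10 —(−1)→ 9
9 —HB5→ 5 + 4 —bump→ 6 + 4 = 10 —(−1)→ 9

8, 9, 9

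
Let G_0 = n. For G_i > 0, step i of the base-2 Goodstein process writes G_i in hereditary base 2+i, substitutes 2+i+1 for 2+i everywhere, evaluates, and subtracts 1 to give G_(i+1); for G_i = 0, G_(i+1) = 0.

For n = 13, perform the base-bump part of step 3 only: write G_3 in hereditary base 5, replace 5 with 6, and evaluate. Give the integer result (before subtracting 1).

i=0: 13 = 2^(2 + 1) + 2^2 + 1 (b=2); 2→3: 3^(3 + 1) + 3^3 + 1 = 109; 109−1 = 108
i=1: 108 = 3^(3 + 1) + 3^3 (b=3); 3→4: 4^(4 + 1) + 4^4 = 1280; 1280−1 = 1279
i=2: 1279 = 4^(4 + 1) + 3·4^3 + 3·4^2 + 3·4 + 3 (b=4); 4→5: 5^(5 + 1) + 3·5^3 + 3·5^2 + 3·5 + 3 = 16093; 16093−1 = 16092

280712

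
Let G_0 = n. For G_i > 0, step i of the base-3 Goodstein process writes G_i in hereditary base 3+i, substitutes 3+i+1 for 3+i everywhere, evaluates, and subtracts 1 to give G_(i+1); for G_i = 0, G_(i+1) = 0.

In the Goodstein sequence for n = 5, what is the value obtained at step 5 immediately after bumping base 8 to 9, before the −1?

3

5 —HB3→ 3 + 2 —bump→ 4 + 2 = 6 —(−1)→ 5
5 —HB4→ 4 + 1 —bump→ 5 + 1 = 6 —(−1)→ 5
5 —HB5→ 5 —bump→ 6 = 6 —(−1)→ 5
5 —HB6→ 5 —bump→ 5 = 5 —(−1)→ 4
4 —HB7→ 4 —bump→ 4 = 4 —(−1)→ 3
3 —HB8→ 3 —bump→ 3 = 3 —(−1)→ 2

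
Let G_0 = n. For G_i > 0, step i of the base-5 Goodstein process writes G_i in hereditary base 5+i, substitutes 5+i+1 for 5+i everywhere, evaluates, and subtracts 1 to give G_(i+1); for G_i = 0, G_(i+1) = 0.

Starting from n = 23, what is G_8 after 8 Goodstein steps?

[0] 23 ≡ 4·5 + 3 (base 5). Lift 6: 27. −1: 26.
[1] 26 ≡ 4·6 + 2 (base 6). Lift 7: 30. −1: 29.
[2] 29 ≡ 4·7 + 1 (base 7). Lift 8: 33. −1: 32.
[3] 32 ≡ 4·8 (base 8). Lift 9: 36. −1: 35.
[4] 35 ≡ 3·9 + 8 (base 9). Lift 10: 38. −1: 37.
[5] 37 ≡ 3·10 + 7 (base 10). Lift 11: 40. −1: 39.
[6] 39 ≡ 3·11 + 6 (base 11). Lift 12: 42. −1: 41.
[7] 41 ≡ 3·12 + 5 (base 12). Lift 13: 44. −1: 43.

43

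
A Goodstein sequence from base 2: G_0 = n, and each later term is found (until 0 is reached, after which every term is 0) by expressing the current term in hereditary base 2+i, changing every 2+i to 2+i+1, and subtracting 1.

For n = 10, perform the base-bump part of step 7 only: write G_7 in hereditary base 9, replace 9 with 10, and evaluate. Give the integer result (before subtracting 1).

50000555552

[0] 10 ≡ 2^(2 + 1) + 2 (base 2). Lift 3: 84. −1: 83.
[1] 83 ≡ 3^(3 + 1) + 2 (base 3). Lift 4: 1026. −1: 1025.
[2] 1025 ≡ 4^(4 + 1) + 1 (base 4). Lift 5: 15626. −1: 15625.
[3] 15625 ≡ 5^(5 + 1) (base 5). Lift 6: 279936. −1: 279935.
[4] 279935 ≡ 5·6^6 + 5·6^5 + 5·6^4 + 5·6^3 + 5·6^2 + 5·6 + 5 (base 6). Lift 7: 4215755. −1: 4215754.
[5] 4215754 ≡ 5·7^7 + 5·7^5 + 5·7^4 + 5·7^3 + 5·7^2 + 5·7 + 4 (base 7). Lift 8: 84073324. −1: 84073323.
[6] 84073323 ≡ 5·8^8 + 5·8^5 + 5·8^4 + 5·8^3 + 5·8^2 + 5·8 + 3 (base 8). Lift 9: 1937434593. −1: 1937434592.
[7] 1937434592 ≡ 5·9^9 + 5·9^5 + 5·9^4 + 5·9^3 + 5·9^2 + 5·9 + 2 (base 9). Lift 10: 50000555552. −1: 50000555551.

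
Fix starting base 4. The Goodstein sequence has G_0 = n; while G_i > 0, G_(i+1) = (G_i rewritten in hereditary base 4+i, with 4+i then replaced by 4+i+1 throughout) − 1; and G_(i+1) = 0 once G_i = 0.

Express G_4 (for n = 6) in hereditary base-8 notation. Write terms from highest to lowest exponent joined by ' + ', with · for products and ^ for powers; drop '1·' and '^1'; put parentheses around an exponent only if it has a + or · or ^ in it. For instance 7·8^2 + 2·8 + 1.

G_0=6  [base 4] 4 + 2  →[4↦5]→  5 + 2 = 7  −1 ⇒ G_1=6
G_1=6  [base 5] 5 + 1  →[5↦6]→  6 + 1 = 7  −1 ⇒ G_2=6
G_2=6  [base 6] 6  →[6↦7]→  7 = 7  −1 ⇒ G_3=6
G_3=6  [base 7] 6  →[7↦8]→  6 = 6  −1 ⇒ G_4=5
G_4=5  [base 8] 5  →[8↦9]→  5 = 5  −1 ⇒ G_5=4

5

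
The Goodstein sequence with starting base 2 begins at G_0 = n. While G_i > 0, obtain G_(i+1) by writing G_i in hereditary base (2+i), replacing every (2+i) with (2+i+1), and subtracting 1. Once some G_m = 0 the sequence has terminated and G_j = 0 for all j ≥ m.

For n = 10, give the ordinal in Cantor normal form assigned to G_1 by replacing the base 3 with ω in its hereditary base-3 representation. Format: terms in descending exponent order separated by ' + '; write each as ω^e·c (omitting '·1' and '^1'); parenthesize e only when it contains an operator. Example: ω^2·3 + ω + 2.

base 2: 10 = 2^(2 + 1) + 2; at 3: 3^(3 + 1) + 3 = 84; next = 83
base 3: 83 = 3^(3 + 1) + 2; at 4: 4^(4 + 1) + 2 = 1026; next = 1025

ω^(ω + 1) + 2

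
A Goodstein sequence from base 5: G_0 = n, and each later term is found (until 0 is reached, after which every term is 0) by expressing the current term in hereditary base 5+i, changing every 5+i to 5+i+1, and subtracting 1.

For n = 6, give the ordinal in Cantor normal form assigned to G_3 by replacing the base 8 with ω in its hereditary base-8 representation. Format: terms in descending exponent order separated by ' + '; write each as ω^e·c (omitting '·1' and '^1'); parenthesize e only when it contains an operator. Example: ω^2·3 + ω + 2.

(0) 6|_5 = 5 + 1 ↦ 6 + 1|_6 = 7 ⇒ 6
(1) 6|_6 = 6 ↦ 7|_7 = 7 ⇒ 6
(2) 6|_7 = 6 ↦ 6|_8 = 6 ⇒ 5
(3) 5|_8 = 5 ↦ 5|_9 = 5 ⇒ 4

5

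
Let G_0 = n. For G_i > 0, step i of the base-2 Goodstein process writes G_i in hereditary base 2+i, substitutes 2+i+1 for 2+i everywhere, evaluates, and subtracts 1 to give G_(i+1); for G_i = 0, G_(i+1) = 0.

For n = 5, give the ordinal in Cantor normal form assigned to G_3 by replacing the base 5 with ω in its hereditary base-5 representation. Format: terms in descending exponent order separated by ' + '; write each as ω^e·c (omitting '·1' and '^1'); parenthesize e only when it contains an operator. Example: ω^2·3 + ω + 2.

ω^3·3 + ω^2·3 + ω·3 + 2

G_0 = 5. HB_2(5) = 2^2 + 1. Bump = 28. G_1 = 27.
G_1 = 27. HB_3(27) = 3^3. Bump = 256. G_2 = 255.
G_2 = 255. HB_4(255) = 3·4^3 + 3·4^2 + 3·4 + 3. Bump = 468. G_3 = 467.
G_3 = 467. HB_5(467) = 3·5^3 + 3·5^2 + 3·5 + 2. Bump = 776. G_4 = 775.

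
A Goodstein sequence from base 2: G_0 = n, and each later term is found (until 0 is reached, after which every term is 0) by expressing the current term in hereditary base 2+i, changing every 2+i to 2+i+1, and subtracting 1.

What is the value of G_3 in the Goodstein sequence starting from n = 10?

base 2: 10 = 2^(2 + 1) + 2; at 3: 3^(3 + 1) + 3 = 84; next = 83
base 3: 83 = 3^(3 + 1) + 2; at 4: 4^(4 + 1) + 2 = 1026; next = 1025
base 4: 1025 = 4^(4 + 1) + 1; at 5: 5^(5 + 1) + 1 = 15626; next = 15625

15625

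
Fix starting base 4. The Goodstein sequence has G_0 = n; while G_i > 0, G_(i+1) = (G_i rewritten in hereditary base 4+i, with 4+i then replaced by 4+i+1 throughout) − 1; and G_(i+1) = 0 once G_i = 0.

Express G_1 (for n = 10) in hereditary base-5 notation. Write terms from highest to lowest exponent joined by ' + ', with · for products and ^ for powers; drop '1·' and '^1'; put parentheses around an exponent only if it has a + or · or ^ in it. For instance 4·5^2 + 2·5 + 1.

2·5 + 1

step 0: 10 = 2·4 + 2; sub 5 for 4: 2·5 + 2; = 12; G_1 = 12−1 = 11
step 1: 11 = 2·5 + 1; sub 6 for 5: 2·6 + 1; = 13; G_2 = 13−1 = 12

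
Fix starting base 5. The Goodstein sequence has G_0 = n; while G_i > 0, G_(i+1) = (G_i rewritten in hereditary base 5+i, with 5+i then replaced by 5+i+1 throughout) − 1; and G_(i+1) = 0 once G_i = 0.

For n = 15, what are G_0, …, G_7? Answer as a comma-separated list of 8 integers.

15, 17, 18, 19, 20, 21, 22, 23

i=0: 15 = 3·5 (b=5); 5→6: 3·6 = 18; 18−1 = 17
i=1: 17 = 2·6 + 5 (b=6); 6→7: 2·7 + 5 = 19; 19−1 = 18
i=2: 18 = 2·7 + 4 (b=7); 7→8: 2·8 + 4 = 20; 20−1 = 19
i=3: 19 = 2·8 + 3 (b=8); 8→9: 2·9 + 3 = 21; 21−1 = 20
i=4: 20 = 2·9 + 2 (b=9); 9→10: 2·10 + 2 = 22; 22−1 = 21
i=5: 21 = 2·10 + 1 (b=10); 10→11: 2·11 + 1 = 23; 23−1 = 22
i=6: 22 = 2·11 (b=11); 11→12: 2·12 = 24; 24−1 = 23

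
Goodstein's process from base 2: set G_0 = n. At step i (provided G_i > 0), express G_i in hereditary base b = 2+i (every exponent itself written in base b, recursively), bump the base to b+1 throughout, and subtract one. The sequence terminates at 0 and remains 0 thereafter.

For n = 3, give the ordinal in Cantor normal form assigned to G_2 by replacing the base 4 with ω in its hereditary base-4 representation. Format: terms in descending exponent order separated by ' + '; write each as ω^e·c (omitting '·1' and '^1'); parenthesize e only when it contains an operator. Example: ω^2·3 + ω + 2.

step 0: 3 = 2 + 1; sub 3 for 2: 3 + 1; = 4; G_1 = 4−1 = 3
step 1: 3 = 3; sub 4 for 3: 4; = 4; G_2 = 4−1 = 3
step 2: 3 = 3; sub 5 for 4: 3; = 3; G_3 = 3−1 = 2

3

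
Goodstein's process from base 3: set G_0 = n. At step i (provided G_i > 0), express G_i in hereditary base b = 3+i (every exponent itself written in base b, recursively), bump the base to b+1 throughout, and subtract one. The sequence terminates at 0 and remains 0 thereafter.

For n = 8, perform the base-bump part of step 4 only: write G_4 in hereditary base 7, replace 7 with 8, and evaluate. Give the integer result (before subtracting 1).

G_0=8  [base 3] 2·3 + 2  →[3↦4]→  2·4 + 2 = 10  −1 ⇒ G_1=9
G_1=9  [base 4] 2·4 + 1  →[4↦5]→  2·5 + 1 = 11  −1 ⇒ G_2=10
G_2=10  [base 5] 2·5  →[5↦6]→  2·6 = 12  −1 ⇒ G_3=11
G_3=11  [base 6] 6 + 5  →[6↦7]→  7 + 5 = 12  −1 ⇒ G_4=11
G_4=11  [base 7] 7 + 4  →[7↦8]→  8 + 4 = 12  −1 ⇒ G_5=11

12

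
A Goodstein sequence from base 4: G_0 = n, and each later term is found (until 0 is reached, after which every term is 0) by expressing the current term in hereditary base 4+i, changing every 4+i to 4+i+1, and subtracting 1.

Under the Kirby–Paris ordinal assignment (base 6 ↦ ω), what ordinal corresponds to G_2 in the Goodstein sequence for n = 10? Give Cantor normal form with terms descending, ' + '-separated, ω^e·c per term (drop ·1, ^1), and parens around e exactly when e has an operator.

G_0=10  [base 4] 2·4 + 2  →[4↦5]→  2·5 + 2 = 12  −1 ⇒ G_1=11
G_1=11  [base 5] 2·5 + 1  →[5↦6]→  2·6 + 1 = 13  −1 ⇒ G_2=12
G_2=12  [base 6] 2·6  →[6↦7]→  2·7 = 14  −1 ⇒ G_3=13

ω·2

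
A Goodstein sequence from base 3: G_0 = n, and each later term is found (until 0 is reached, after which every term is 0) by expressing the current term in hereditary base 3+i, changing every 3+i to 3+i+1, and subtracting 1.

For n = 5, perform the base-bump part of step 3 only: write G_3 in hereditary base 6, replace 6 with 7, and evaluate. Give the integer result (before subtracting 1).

G_0 = 5. HB_3(5) = 3 + 2. Bump = 6. G_1 = 5.
G_1 = 5. HB_4(5) = 4 + 1. Bump = 6. G_2 = 5.
G_2 = 5. HB_5(5) = 5. Bump = 6. G_3 = 5.
G_3 = 5. HB_6(5) = 5. Bump = 5. G_4 = 4.

5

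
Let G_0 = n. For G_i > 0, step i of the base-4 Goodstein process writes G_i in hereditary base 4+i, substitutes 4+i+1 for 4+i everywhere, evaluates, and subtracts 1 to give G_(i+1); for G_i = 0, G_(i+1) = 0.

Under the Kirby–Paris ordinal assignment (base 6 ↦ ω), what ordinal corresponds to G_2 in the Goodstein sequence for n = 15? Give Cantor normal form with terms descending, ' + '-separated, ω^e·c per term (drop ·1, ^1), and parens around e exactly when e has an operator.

ω·3 + 1

step 0: 15 = 3·4 + 3; sub 5 for 4: 3·5 + 3; = 18; G_1 = 18−1 = 17
step 1: 17 = 3·5 + 2; sub 6 for 5: 3·6 + 2; = 20; G_2 = 20−1 = 19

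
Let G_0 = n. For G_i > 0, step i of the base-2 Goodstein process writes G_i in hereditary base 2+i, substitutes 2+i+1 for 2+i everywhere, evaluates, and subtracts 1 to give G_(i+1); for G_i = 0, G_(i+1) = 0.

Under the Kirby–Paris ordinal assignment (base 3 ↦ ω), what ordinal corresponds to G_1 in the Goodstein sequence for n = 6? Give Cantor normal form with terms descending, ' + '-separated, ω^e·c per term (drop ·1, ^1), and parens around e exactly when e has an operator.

ω^ω + 2

step 0: 6 = 2^2 + 2; sub 3 for 2: 3^3 + 3; = 30; G_1 = 30−1 = 29
step 1: 29 = 3^3 + 2; sub 4 for 3: 4^4 + 2; = 258; G_2 = 258−1 = 257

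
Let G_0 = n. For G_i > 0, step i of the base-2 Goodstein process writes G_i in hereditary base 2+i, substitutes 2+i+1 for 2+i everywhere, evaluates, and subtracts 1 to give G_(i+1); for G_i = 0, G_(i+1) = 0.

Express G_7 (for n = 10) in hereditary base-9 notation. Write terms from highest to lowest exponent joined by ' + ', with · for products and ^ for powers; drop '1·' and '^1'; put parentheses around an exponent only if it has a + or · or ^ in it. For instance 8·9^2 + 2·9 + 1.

5·9^9 + 5·9^5 + 5·9^4 + 5·9^3 + 5·9^2 + 5·9 + 2

base 2: 10 = 2^(2 + 1) + 2; at 3: 3^(3 + 1) + 3 = 84; next = 83
base 3: 83 = 3^(3 + 1) + 2; at 4: 4^(4 + 1) + 2 = 1026; next = 1025
base 4: 1025 = 4^(4 + 1) + 1; at 5: 5^(5 + 1) + 1 = 15626; next = 15625
base 5: 15625 = 5^(5 + 1); at 6: 6^(6 + 1) = 279936; next = 279935
base 6: 279935 = 5·6^6 + 5·6^5 + 5·6^4 + 5·6^3 + 5·6^2 + 5·6 + 5; at 7: 5·7^7 + 5·7^5 + 5·7^4 + 5·7^3 + 5·7^2 + 5·7 + 5 = 4215755; next = 4215754
base 7: 4215754 = 5·7^7 + 5·7^5 + 5·7^4 + 5·7^3 + 5·7^2 + 5·7 + 4; at 8: 5·8^8 + 5·8^5 + 5·8^4 + 5·8^3 + 5·8^2 + 5·8 + 4 = 84073324; next = 84073323
base 8: 84073323 = 5·8^8 + 5·8^5 + 5·8^4 + 5·8^3 + 5·8^2 + 5·8 + 3; at 9: 5·9^9 + 5·9^5 + 5·9^4 + 5·9^3 + 5·9^2 + 5·9 + 3 = 1937434593; next = 1937434592
base 9: 1937434592 = 5·9^9 + 5·9^5 + 5·9^4 + 5·9^3 + 5·9^2 + 5·9 + 2; at 10: 5·10^10 + 5·10^5 + 5·10^4 + 5·10^3 + 5·10^2 + 5·10 + 2 = 50000555552; next = 50000555551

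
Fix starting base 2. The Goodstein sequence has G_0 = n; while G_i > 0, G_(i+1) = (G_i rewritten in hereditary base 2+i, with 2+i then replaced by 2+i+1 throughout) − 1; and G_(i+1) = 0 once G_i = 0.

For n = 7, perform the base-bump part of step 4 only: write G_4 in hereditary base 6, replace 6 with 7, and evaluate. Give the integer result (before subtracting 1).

(0) 7|_2 = 2^2 + 2 + 1 ↦ 3^3 + 3 + 1|_3 = 31 ⇒ 30
(1) 30|_3 = 3^3 + 3 ↦ 4^4 + 4|_4 = 260 ⇒ 259
(2) 259|_4 = 4^4 + 3 ↦ 5^5 + 3|_5 = 3128 ⇒ 3127
(3) 3127|_5 = 5^5 + 2 ↦ 6^6 + 2|_6 = 46658 ⇒ 46657

823544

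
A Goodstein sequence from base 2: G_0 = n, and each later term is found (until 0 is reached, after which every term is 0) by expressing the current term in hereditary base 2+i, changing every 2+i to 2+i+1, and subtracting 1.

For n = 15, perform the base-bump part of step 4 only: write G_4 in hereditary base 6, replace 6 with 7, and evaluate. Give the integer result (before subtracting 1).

15 —HB2→ 2^(2 + 1) + 2^2 + 2 + 1 —bump→ 3^(3 + 1) + 3^3 + 3 + 1 = 112 —(−1)→ 111
111 —HB3→ 3^(3 + 1) + 3^3 + 3 —bump→ 4^(4 + 1) + 4^4 + 4 = 1284 —(−1)→ 1283
1283 —HB4→ 4^(4 + 1) + 4^4 + 3 —bump→ 5^(5 + 1) + 5^5 + 3 = 18753 —(−1)→ 18752
18752 —HB5→ 5^(5 + 1) + 5^5 + 2 —bump→ 6^(6 + 1) + 6^6 + 2 = 326594 —(−1)→ 326593

6588345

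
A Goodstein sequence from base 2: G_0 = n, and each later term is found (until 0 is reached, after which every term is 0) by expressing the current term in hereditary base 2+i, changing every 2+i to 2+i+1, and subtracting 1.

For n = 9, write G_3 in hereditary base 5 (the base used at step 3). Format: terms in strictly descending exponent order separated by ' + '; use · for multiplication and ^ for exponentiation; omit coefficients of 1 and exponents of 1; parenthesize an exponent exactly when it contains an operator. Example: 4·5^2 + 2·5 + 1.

G_0 = 9. HB_2(9) = 2^(2 + 1) + 1. Bump = 82. G_1 = 81.
G_1 = 81. HB_3(81) = 3^(3 + 1). Bump = 1024. G_2 = 1023.
G_2 = 1023. HB_4(1023) = 3·4^4 + 3·4^3 + 3·4^2 + 3·4 + 3. Bump = 9843. G_3 = 9842.
G_3 = 9842. HB_5(9842) = 3·5^5 + 3·5^3 + 3·5^2 + 3·5 + 2. Bump = 140744. G_4 = 140743.

3·5^5 + 3·5^3 + 3·5^2 + 3·5 + 2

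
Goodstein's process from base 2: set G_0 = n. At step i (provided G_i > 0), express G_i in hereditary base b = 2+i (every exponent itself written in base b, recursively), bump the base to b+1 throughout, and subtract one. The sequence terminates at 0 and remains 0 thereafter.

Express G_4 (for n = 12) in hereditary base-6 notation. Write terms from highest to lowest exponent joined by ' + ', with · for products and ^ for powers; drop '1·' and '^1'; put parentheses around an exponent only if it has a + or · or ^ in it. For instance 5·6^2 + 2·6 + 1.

6^(6 + 1) + 2·6^2 + 6 + 5

G_0 = 12. HB_2(12) = 2^(2 + 1) + 2^2. Bump = 108. G_1 = 107.
G_1 = 107. HB_3(107) = 3^(3 + 1) + 2·3^2 + 2·3 + 2. Bump = 1066. G_2 = 1065.
G_2 = 1065. HB_4(1065) = 4^(4 + 1) + 2·4^2 + 2·4 + 1. Bump = 15686. G_3 = 15685.
G_3 = 15685. HB_5(15685) = 5^(5 + 1) + 2·5^2 + 2·5. Bump = 280020. G_4 = 280019.
G_4 = 280019. HB_6(280019) = 6^(6 + 1) + 2·6^2 + 6 + 5. Bump = 5764911. G_5 = 5764910.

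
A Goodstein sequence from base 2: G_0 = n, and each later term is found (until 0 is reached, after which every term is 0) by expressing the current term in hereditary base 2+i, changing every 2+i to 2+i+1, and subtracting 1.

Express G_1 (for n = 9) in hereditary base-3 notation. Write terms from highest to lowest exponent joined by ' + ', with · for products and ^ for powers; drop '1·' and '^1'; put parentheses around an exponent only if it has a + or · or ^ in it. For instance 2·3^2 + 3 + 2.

3^(3 + 1)

G_0 = 9. HB_2(9) = 2^(2 + 1) + 1. Bump = 82. G_1 = 81.
G_1 = 81. HB_3(81) = 3^(3 + 1). Bump = 1024. G_2 = 1023.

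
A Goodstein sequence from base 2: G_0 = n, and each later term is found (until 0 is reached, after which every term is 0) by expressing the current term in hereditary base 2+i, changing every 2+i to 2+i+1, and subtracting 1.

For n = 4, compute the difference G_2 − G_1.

G_0 = 4. HB_2(4) = 2^2. Bump = 27. G_1 = 26.
G_1 = 26. HB_3(26) = 2·3^2 + 2·3 + 2. Bump = 42. G_2 = 41.

15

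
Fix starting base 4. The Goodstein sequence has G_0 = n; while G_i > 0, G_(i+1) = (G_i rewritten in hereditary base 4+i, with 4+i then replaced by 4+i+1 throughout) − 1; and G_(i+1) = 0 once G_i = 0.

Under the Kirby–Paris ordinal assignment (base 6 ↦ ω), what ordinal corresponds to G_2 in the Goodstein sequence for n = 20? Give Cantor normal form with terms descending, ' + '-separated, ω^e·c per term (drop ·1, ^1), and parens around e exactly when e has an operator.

G_0 = 20. HB_4(20) = 4^2 + 4. Bump = 30. G_1 = 29.
G_1 = 29. HB_5(29) = 5^2 + 4. Bump = 40. G_2 = 39.
G_2 = 39. HB_6(39) = 6^2 + 3. Bump = 52. G_3 = 51.

ω^2 + 3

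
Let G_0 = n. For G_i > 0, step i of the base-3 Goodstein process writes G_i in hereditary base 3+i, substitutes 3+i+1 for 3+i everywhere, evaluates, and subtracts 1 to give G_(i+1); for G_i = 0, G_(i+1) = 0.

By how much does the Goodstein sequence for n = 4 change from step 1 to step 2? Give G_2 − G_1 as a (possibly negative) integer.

0

i=0: 4 = 3 + 1 (b=3); 3→4: 4 + 1 = 5; 5−1 = 4
i=1: 4 = 4 (b=4); 4→5: 5 = 5; 5−1 = 4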